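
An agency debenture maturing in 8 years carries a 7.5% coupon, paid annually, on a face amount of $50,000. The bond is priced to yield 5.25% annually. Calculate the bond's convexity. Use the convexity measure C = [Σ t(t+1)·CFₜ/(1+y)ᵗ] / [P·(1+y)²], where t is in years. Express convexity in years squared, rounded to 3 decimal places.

With y = 0.0525:
  t   CF        PV=CF/(1+0.0525)^t    t·PV        t(t+1)·PV
  1     3,750.00     3,562.9454     3,562.9454       7,125.8907
  2     3,750.00     3,385.2213     6,770.4425      20,311.3275
  3     3,750.00     3,216.3622     9,649.0867      38,596.3468
  4     3,750.00     3,055.9261    12,223.7045      61,118.5223
  5     3,750.00     2,903.4927    14,517.4637      87,104.7823
  6     3,750.00     2,758.6629    16,551.9776     115,863.8435
  7     3,750.00     2,621.0574    18,347.4020     146,779.2158
  8    53,750.00    35,694.5271   285,556.2168   2,570,005.9509
  Σ                 57,198.1952   367,179.2392   3,046,905.8800
P = 57,198.1952.
Convexity = Σ t(t+1)·PV / [P·(1+y)²] = 3,046,905.8800 / (57,198.1952 × 1.107756) = 48.08753.

48.088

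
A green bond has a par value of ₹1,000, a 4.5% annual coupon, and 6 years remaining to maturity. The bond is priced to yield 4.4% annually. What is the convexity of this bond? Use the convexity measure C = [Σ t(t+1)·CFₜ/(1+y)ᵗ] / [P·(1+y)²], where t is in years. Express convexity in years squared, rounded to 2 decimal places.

With y = 0.044:
  t   CF        PV=CF/(1+0.044)^t    t·PV        t(t+1)·PV
  1        45.00        43.1034        43.1034          86.2069
  2        45.00        41.2868        82.5737         247.7210
  3        45.00        39.5468       118.6403         474.5612
  4        45.00        37.8800       151.5202         757.6010
  5        45.00        36.2836       181.4179       1,088.5071
  6     1,045.00       807.0739     4,842.4434      33,897.1035
  Σ                  1,005.1746     5,419.6988      36,551.7006
P = 1,005.1746.
Convexity = Σ t(t+1)·PV / [P·(1+y)²] = 36,551.7006 / (1,005.1746 × 1.089936) = 33.36300.

33.36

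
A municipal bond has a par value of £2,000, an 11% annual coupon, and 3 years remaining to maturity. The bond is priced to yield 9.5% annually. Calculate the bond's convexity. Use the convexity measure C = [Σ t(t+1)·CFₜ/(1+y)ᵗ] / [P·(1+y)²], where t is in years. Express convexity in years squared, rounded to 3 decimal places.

With y = 0.095:
  t   CF        PV=CF/(1+0.095)^t    t·PV        t(t+1)·PV
  1       220.00       200.9132       200.9132         401.8265
  2       220.00       183.4824       366.9648       1,100.8945
  3     2,220.00     1,690.8716     5,072.6147      20,290.4586
  Σ                  2,075.2672     5,640.4927      21,793.1796
P = 2,075.2672.
Convexity = Σ t(t+1)·PV / [P·(1+y)²] = 21,793.1796 / (2,075.2672 × 1.199025) = 8.75827.

8.758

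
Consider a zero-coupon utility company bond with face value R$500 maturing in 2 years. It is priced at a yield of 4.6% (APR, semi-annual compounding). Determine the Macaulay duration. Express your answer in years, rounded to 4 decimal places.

A zero-coupon bond has a single cash flow at maturity, so its Macaulay duration equals its maturity: 2 years.
(Equivalently: 4 semi-annual periods ÷ 2 = 2 years.)

2.0000 years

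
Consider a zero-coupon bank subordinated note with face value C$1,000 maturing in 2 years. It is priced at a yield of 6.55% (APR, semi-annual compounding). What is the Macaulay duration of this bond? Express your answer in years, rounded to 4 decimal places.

A zero-coupon bond has a single cash flow at maturity, so its Macaulay duration equals its maturity: 2 years.
(Equivalently: 4 semi-annual periods ÷ 2 = 2 years.)

2.0000 years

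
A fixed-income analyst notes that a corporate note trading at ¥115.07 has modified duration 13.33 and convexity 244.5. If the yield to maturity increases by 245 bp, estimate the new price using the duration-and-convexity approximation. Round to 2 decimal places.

¥85.93

Duration effect: -D_mod·Δy = -13.33 × (+0.0245) = -0.326585
Convexity effect: ½·C·(Δy)² = 0.5 × 244.5 × (0.0245)² = +0.0733805625
ΔP/P ≈ -0.326585 + 0.0733805625 = -0.2532044375
New price ≈ 115.07 × (1 - 0.2532044375) = 85.933765376875.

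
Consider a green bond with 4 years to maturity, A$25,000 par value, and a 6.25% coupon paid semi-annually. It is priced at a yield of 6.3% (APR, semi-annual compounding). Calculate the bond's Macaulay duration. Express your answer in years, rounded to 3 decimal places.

3.600 years

Periodic yield y = 0.0315. Discount each cash flow and weight by its period:
  t   CF        PV=CF/(1+0.0315)^t    t·PV
  1       781.25       757.3921       757.3921
  2       781.25       734.2629     1,468.5257
  3       781.25       711.8399     2,135.5197
  4       781.25       690.1017     2,760.4068
  5       781.25       669.0273     3,345.1367
  6       781.25       648.5966     3,891.5793
  7       781.25       628.7897     4,401.5277
  8    25,781.25    20,116.3930   160,931.1441
  Σ                 24,956.4032   179,691.2323
Price P = Σ PV = 24,956.4032.
Macaulay duration = Σ(t·PV) / P = 179,691.2323 / 24,956.4032 = 7.20021 half-year periods.
In years: 7.20021 / 2 = 3.60010 years.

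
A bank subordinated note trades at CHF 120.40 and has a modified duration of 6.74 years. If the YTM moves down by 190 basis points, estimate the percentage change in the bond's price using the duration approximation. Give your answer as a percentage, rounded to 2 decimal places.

Duration approximation: ΔP/P ≈ -D_mod · Δy = -6.74 × (-0.019) = +0.128060.
As a percentage: +12.8060%.

+12.81%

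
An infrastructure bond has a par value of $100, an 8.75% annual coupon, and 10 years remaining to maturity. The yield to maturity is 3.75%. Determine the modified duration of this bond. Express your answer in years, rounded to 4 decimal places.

Periodic yield y = 0.0375. First find Macaulay duration:
  t   CF        PV=CF/(1+0.0375)^t    t·PV
  1         8.75         8.4337         8.4337
  2         8.75         8.1289        16.2578
  3         8.75         7.8351        23.5053
  4         8.75         7.5519        30.2076
  5         8.75         7.2789        36.3946
  6         8.75         7.0158        42.0950
  7         8.75         6.7623        47.3358
  8         8.75         6.5178        52.1427
  9         8.75         6.2822        56.5402
  10      108.75        75.2572       752.5723
  Σ                    141.0639     1,065.4849
P = 141.0639; Macaulay duration = 1,065.4849 / 141.0639 = 7.55321 years.
Modified duration = D_Mac / (1 + y) = 7.55321 / 1.0375 = 7.28020 years.

7.2802 years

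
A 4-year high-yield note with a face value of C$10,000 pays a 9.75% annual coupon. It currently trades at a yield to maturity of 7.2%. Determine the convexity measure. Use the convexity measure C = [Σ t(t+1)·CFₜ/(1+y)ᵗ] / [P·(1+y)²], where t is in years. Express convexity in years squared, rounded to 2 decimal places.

With y = 0.072:
  t   CF        PV=CF/(1+0.072)^t    t·PV        t(t+1)·PV
  1       975.00       909.5149       909.5149       1,819.0299
  2       975.00       848.4281     1,696.8562       5,090.5686
  3       975.00       791.4441     2,374.3324       9,497.3295
  4    10,975.00     8,310.4662    33,241.8648     166,209.3240
  Σ                 10,859.8534    38,222.5683     182,616.2520
P = 10,859.8534.
Convexity = Σ t(t+1)·PV / [P·(1+y)²] = 182,616.2520 / (10,859.8534 × 1.149184) = 14.63275.

14.63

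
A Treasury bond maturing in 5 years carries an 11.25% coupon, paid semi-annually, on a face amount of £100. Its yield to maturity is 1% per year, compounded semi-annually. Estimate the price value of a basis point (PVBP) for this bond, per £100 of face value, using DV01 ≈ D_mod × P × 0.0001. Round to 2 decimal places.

£0.06

Periodic yield y = 0.005.
  t   CF        PV=CF/(1+0.005)^t    t·PV
  1        5.625         5.5970         5.5970
  2        5.625         5.5692        11.1383
  3        5.625         5.5415        16.6244
  4        5.625         5.5139        22.0556
  5        5.625         5.4865        27.4323
  6        5.625         5.4592        32.7550
  7        5.625         5.4320        38.0240
  8        5.625         5.4050        43.2398
  9        5.625         5.3781        48.4028
  10     105.625       100.4861     1,004.8613
  Σ                    149.8684     1,250.1305
P = 149.8684; D_Mac = 8.34152 half-year periods = 4.17076 yrs; D_mod = 4.15001 yrs.
DV01 ≈ 4.15001 × 149.8684 × 0.0001 = 0.062196.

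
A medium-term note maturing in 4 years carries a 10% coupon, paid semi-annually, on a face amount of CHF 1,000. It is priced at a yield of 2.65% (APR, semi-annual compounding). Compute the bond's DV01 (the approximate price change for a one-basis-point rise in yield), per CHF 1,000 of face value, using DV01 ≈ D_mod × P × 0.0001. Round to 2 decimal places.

Periodic yield y = 0.01325.
  t   CF        PV=CF/(1+0.01325)^t    t·PV
  1        50.00        49.3462        49.3462
  2        50.00        48.7009        97.4018
  3        50.00        48.0640       144.1921
  4        50.00        47.4355       189.7420
  5        50.00        46.8152       234.0760
  6        50.00        46.2030       277.2181
  7        50.00        45.5988       319.1918
  8     1,050.00       945.0535     7,560.4281
  Σ                  1,277.2171     8,871.5961
P = 1,277.2171; D_Mac = 6.94604 half-year periods = 3.47302 yrs; D_mod = 3.42760 yrs.
DV01 ≈ 3.42760 × 1,277.2171 × 0.0001 = 0.437779.

CHF 0.44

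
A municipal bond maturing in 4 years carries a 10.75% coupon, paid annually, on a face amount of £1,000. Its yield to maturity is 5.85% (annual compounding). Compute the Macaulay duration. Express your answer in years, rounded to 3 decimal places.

Periodic yield y = 0.0585. Discount each cash flow and weight by its year:
  t   CF        PV=CF/(1+0.0585)^t    t·PV
  1       107.50       101.5588       101.5588
  2       107.50        95.9460       191.8919
  3       107.50        90.6433       271.9300
  4     1,107.50       882.2269     3,528.9075
  Σ                  1,170.3750     4,094.2883
Price P = Σ PV = 1,170.3750.
Macaulay duration = Σ(t·PV) / P = 4,094.2883 / 1,170.3750 = 3.49827 years.

3.498 years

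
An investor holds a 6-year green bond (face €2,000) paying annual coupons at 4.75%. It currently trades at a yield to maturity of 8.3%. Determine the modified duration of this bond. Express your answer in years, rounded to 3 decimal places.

4.885 years

Periodic yield y = 0.083. First find Macaulay duration:
  t   CF        PV=CF/(1+0.083)^t    t·PV
  1        95.00        87.7193        87.7193
  2        95.00        80.9966       161.9932
  3        95.00        74.7891       224.3673
  4        95.00        69.0573       276.2293
  5        95.00        63.7648       318.8242
  6     2,095.00     1,298.4143     7,790.4858
  Σ                  1,674.7414     8,859.6190
P = 1,674.7414; Macaulay duration = 8,859.6190 / 1,674.7414 = 5.29014 years.
Modified duration = D_Mac / (1 + y) = 5.29014 / 1.083 = 4.88471 years.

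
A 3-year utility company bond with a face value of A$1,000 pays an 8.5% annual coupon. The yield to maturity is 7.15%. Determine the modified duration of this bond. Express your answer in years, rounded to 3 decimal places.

Periodic yield y = 0.0715. First find Macaulay duration:
  t   CF        PV=CF/(1+0.0715)^t    t·PV
  1        85.00        79.3280        79.3280
  2        85.00        74.0346       148.0691
  3     1,085.00       881.9688     2,645.9063
  Σ                  1,035.3314     2,873.3035
P = 1,035.3314; Macaulay duration = 2,873.3035 / 1,035.3314 = 2.77525 years.
Modified duration = D_Mac / (1 + y) = 2.77525 / 1.0715 = 2.59006 years.

2.590 years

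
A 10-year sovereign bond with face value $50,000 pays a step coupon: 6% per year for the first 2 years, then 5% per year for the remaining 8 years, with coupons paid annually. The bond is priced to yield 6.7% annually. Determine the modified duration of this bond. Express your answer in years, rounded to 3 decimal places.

Periodic yield y = 0.067. First find Macaulay duration:
  t   CF        PV=CF/(1+0.067)^t    t·PV
  1     3,000.00     2,811.6214     2,811.6214
  2     3,000.00     2,635.0716     5,270.1431
  3     2,500.00     2,058.0065     6,174.0196
  4     2,500.00     1,928.7784     7,715.1135
  5     2,500.00     1,807.6648     9,038.3242
  6     2,500.00     1,694.1564    10,164.9382
  7     2,500.00     1,587.7754    11,114.4279
  8     2,500.00     1,488.0744    11,904.5954
  9     2,500.00     1,394.6340    12,551.7056
  10   52,500.00    27,448.2783   274,482.7835
  Σ                 44,854.0612   351,227.6724
P = 44,854.0612; Macaulay duration = 351,227.6724 / 44,854.0612 = 7.83045 years.
Modified duration = D_Mac / (1 + y) = 7.83045 / 1.067 = 7.33876 years.

7.339 years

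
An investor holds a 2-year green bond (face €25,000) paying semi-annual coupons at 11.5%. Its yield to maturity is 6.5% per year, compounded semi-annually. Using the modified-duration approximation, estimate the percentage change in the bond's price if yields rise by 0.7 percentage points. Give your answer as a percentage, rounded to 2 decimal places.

-1.25%

Periodic yield y = 0.0325. Modified duration first:
  t   CF        PV=CF/(1+0.0325)^t    t·PV
  1     1,437.50     1,392.2518     1,392.2518
  2     1,437.50     1,348.4279     2,696.8558
  3     1,437.50     1,305.9834     3,917.9503
  4    26,437.50    23,262.7013    93,050.8050
  Σ                 27,309.3644   101,057.8630
P = 27,309.3644; D_Mac = 3.70048 half-year periods = 1.85024 yrs; D_mod = 1.85024/(1+0.0325) = 1.79200 yrs.
ΔP/P ≈ -D_mod · Δy = -1.79200 × (+0.007) = -0.012544 = -1.2544%.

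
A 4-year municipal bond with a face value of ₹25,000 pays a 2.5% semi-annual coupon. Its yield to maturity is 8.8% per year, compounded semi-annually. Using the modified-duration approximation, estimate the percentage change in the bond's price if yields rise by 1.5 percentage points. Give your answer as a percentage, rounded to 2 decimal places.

-5.47%

Periodic yield y = 0.044. Modified duration first:
  t   CF        PV=CF/(1+0.044)^t    t·PV
  1       312.50       299.3295       299.3295
  2       312.50       286.7141       573.4282
  3       312.50       274.6303       823.8910
  4       312.50       263.0559     1,052.2236
  5       312.50       251.9692     1,259.8462
  6       312.50       241.3498     1,448.0991
  7       312.50       231.1780     1,618.2461
  8    25,312.50    17,936.2253   143,489.8026
  Σ                 19,784.4523   150,564.8663
P = 19,784.4523; D_Mac = 7.61026 half-year periods = 3.80513 yrs; D_mod = 3.80513/(1+0.044) = 3.64476 yrs.
ΔP/P ≈ -D_mod · Δy = -3.64476 × (+0.015) = -0.054671 = -5.4671%.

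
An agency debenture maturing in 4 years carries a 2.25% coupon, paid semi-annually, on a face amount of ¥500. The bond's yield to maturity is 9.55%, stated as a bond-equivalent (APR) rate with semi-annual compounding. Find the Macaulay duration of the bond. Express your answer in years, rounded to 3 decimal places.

Periodic yield y = 0.04775. Discount each cash flow and weight by its period:
  t   CF        PV=CF/(1+0.04775)^t    t·PV
  1        5.625         5.3686         5.3686
  2        5.625         5.1240        10.2480
  3        5.625         4.8905        14.6714
  4        5.625         4.6676        18.6703
  5        5.625         4.4549        22.2743
  6        5.625         4.2518        25.5110
  7        5.625         4.0581        28.4064
  8      505.625       348.1506     2,785.2050
  Σ                    380.9661     2,910.3551
Price P = Σ PV = 380.9661.
Macaulay duration = Σ(t·PV) / P = 2,910.3551 / 380.9661 = 7.63941 half-year periods.
In years: 7.63941 / 2 = 3.81970 years.

3.820 years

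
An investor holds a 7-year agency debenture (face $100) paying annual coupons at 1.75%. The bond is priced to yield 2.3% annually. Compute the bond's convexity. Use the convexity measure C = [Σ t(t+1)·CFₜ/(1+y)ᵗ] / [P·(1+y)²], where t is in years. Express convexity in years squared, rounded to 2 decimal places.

With y = 0.023:
  t   CF        PV=CF/(1+0.023)^t    t·PV        t(t+1)·PV
  1         1.75         1.7107         1.7107           3.4213
  2         1.75         1.6722         3.3444          10.0332
  3         1.75         1.6346         4.9038          19.6152
  4         1.75         1.5978         6.3914          31.9570
  5         1.75         1.5619         7.8096          46.8577
  6         1.75         1.5268         9.1608          64.1259
  7       101.75        86.7771       607.4395       4,859.5159
  Σ                     96.4811       640.7602       5,035.5262
P = 96.4811.
Convexity = Σ t(t+1)·PV / [P·(1+y)²] = 5,035.5262 / (96.4811 × 1.046529) = 49.87138.

49.87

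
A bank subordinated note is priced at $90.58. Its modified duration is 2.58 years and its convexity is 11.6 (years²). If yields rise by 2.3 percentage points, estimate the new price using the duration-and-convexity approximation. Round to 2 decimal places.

Duration effect: -D_mod·Δy = -2.58 × (+0.023) = -0.059340
Convexity effect: ½·C·(Δy)² = 0.5 × 11.6 × (0.023)² = +0.0030682
ΔP/P ≈ -0.059340 + 0.0030682 = -0.0562718
New price ≈ 90.58 × (1 - 0.0562718) = 85.482900356.

$85.48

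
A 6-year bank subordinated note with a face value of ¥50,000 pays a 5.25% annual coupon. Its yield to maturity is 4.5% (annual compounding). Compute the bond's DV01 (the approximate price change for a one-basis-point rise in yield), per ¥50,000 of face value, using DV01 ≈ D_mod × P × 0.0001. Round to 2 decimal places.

Periodic yield y = 0.045.
  t   CF        PV=CF/(1+0.045)^t    t·PV
  1     2,625.00     2,511.9617     2,511.9617
  2     2,625.00     2,403.7911     4,807.5822
  3     2,625.00     2,300.2786     6,900.8358
  4     2,625.00     2,201.2235     8,804.8941
  5     2,625.00     2,106.4340    10,532.1700
  6    52,625.00    40,410.5132   242,463.0794
  Σ                 51,934.2022   276,020.5232
P = 51,934.2022; D_Mac = 5.31481 yrs; D_mod = 5.08594 yrs.
DV01 ≈ 5.08594 × 51,934.2022 × 0.0001 = 26.413447.

¥26.41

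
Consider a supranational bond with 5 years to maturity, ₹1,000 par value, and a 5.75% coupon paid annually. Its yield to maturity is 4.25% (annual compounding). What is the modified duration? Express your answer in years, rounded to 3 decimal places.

4.320 years

Periodic yield y = 0.0425. First find Macaulay duration:
  t   CF        PV=CF/(1+0.0425)^t    t·PV
  1        57.50        55.1559        55.1559
  2        57.50        52.9073       105.8146
  3        57.50        50.7504       152.2513
  4        57.50        48.6815       194.7258
  5     1,057.50       858.8159     4,294.0793
  Σ                  1,066.3109     4,802.0269
P = 1,066.3109; Macaulay duration = 4,802.0269 / 1,066.3109 = 4.50340 years.
Modified duration = D_Mac / (1 + y) = 4.50340 / 1.0425 = 4.31981 years.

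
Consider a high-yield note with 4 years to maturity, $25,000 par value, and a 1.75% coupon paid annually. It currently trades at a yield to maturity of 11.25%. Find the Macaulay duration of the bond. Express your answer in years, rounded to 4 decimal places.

3.8752 years

Periodic yield y = 0.1125. Discount each cash flow and weight by its year:
  t   CF        PV=CF/(1+0.1125)^t    t·PV
  1       437.50       393.2584       393.2584
  2       437.50       353.4907       706.9814
  3       437.50       317.7445       953.2334
  4    25,437.50    16,606.3562    66,425.4246
  Σ                 17,670.8498    68,478.8979
Price P = Σ PV = 17,670.8498.
Macaulay duration = Σ(t·PV) / P = 68,478.8979 / 17,670.8498 = 3.87525 years.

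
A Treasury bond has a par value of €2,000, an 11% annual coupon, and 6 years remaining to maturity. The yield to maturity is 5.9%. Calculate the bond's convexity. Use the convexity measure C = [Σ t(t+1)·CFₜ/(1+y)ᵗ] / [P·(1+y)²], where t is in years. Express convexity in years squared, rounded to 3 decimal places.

27.918

With y = 0.059:
  t   CF        PV=CF/(1+0.059)^t    t·PV        t(t+1)·PV
  1       220.00       207.7432       207.7432         415.4863
  2       220.00       196.1692       392.3383       1,177.0150
  3       220.00       185.2400       555.7200       2,222.8801
  4       220.00       174.9197       699.6790       3,498.3949
  5       220.00       165.1745       825.8723       4,955.2336
  6     2,220.00     1,573.9003     9,443.4017      66,103.8119
  Σ                  2,503.1468    12,124.7545      78,372.8220
P = 2,503.1468.
Convexity = Σ t(t+1)·PV / [P·(1+y)²] = 78,372.8220 / (2,503.1468 × 1.121481) = 27.91819.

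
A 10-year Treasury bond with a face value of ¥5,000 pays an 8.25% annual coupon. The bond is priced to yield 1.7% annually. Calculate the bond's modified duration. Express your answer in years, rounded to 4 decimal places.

Periodic yield y = 0.017. First find Macaulay duration:
  t   CF        PV=CF/(1+0.017)^t    t·PV
  1       412.50       405.6047       405.6047
  2       412.50       398.8247       797.6494
  3       412.50       392.1580     1,176.4740
  4       412.50       385.6028     1,542.4111
  5       412.50       379.1571     1,895.7855
  6       412.50       372.8192     2,236.9150
  7       412.50       366.5872     2,566.1103
  8       412.50       360.4594     2,883.6750
  9       412.50       354.4340     3,189.9060
  10    5,412.50     4,572.8650    45,728.6500
  Σ                  7,988.5120    62,423.1811
P = 7,988.5120; Macaulay duration = 62,423.1811 / 7,988.5120 = 7.81412 years.
Modified duration = D_Mac / (1 + y) = 7.81412 / 1.017 = 7.68350 years.

7.6835 years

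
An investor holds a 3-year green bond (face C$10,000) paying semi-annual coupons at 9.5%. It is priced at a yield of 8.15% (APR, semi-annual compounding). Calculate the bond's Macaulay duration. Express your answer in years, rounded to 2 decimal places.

Periodic yield y = 0.04075. Discount each cash flow and weight by its period:
  t   CF        PV=CF/(1+0.04075)^t    t·PV
  1       475.00       456.4016       456.4016
  2       475.00       438.5315       877.0630
  3       475.00       421.3610     1,264.0830
  4       475.00       404.8629     1,619.4514
  5       475.00       389.0107     1,945.0533
  6    10,475.00     8,242.8143    49,456.8856
  Σ                 10,352.9819    55,618.9380
Price P = Σ PV = 10,352.9819.
Macaulay duration = Σ(t·PV) / P = 55,618.9380 / 10,352.9819 = 5.37226 half-year periods.
In years: 5.37226 / 2 = 2.68613 years.

2.69 years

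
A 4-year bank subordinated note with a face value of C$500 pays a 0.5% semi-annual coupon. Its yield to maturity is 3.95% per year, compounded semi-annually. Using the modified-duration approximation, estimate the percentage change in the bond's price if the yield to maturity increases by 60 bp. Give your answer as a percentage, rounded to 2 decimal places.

Periodic yield y = 0.01975. Modified duration first:
  t   CF        PV=CF/(1+0.01975)^t    t·PV
  1         1.25         1.2258         1.2258
  2         1.25         1.2021         2.4041
  3         1.25         1.1788         3.5363
  4         1.25         1.1559         4.6238
  5         1.25         1.1336         5.6678
  6         1.25         1.1116         6.6696
  7         1.25         1.0901         7.6305
  8       501.25       428.6518     3,429.2146
  Σ                    436.7496     3,460.9724
P = 436.7496; D_Mac = 7.92439 half-year periods = 3.96219 yrs; D_mod = 3.96219/(1+0.01975) = 3.88546 yrs.
ΔP/P ≈ -D_mod · Δy = -3.88546 × (+0.006) = -0.023313 = -2.3313%.

-2.33%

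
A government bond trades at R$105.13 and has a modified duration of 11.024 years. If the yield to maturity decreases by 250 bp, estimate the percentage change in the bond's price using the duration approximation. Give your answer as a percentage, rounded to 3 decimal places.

Duration approximation: ΔP/P ≈ -D_mod · Δy = -11.024 × (-0.025) = +0.275600.
As a percentage: +27.5600%.

+27.560%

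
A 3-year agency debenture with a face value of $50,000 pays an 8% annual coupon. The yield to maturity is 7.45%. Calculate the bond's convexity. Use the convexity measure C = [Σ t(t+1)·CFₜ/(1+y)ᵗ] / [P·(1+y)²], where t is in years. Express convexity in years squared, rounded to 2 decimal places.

9.40

With y = 0.0745:
  t   CF        PV=CF/(1+0.0745)^t    t·PV        t(t+1)·PV
  1     4,000.00     3,722.6617     3,722.6617       7,445.3234
  2     4,000.00     3,464.5525     6,929.1051      20,787.3152
  3    54,000.00    43,528.5801   130,585.7402     522,342.9607
  Σ                 50,715.7943   141,237.5070     550,575.5994
P = 50,715.7943.
Convexity = Σ t(t+1)·PV / [P·(1+y)²] = 550,575.5994 / (50,715.7943 × 1.154550) = 9.40288.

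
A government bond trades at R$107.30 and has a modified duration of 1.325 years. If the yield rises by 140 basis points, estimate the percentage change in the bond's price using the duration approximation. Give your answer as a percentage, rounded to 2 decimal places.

Duration approximation: ΔP/P ≈ -D_mod · Δy = -1.325 × (+0.014) = -0.018550.
As a percentage: -1.8550%.

-1.86%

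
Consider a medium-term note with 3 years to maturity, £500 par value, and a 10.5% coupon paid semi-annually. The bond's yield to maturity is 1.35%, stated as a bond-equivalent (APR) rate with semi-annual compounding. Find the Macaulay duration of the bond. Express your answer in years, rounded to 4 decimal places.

2.6943 years

Periodic yield y = 0.00675. Discount each cash flow and weight by its period:
  t   CF        PV=CF/(1+0.00675)^t    t·PV
  1        26.25        26.0740        26.0740
  2        26.25        25.8992        51.7984
  3        26.25        25.7255        77.1766
  4        26.25        25.5531       102.2122
  5        26.25        25.3817       126.9086
  6       526.25       505.4315     3,032.5888
  Σ                    634.0650     3,416.7586
Price P = Σ PV = 634.0650.
Macaulay duration = Σ(t·PV) / P = 3,416.7586 / 634.0650 = 5.38866 half-year periods.
In years: 5.38866 / 2 = 2.69433 years.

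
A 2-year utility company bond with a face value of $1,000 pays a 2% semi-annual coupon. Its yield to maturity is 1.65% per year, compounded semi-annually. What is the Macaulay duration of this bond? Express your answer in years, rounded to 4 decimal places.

1.9706 years

Periodic yield y = 0.00825. Discount each cash flow and weight by its period:
  t   CF        PV=CF/(1+0.00825)^t    t·PV
  1        10.00         9.9182         9.9182
  2        10.00         9.8370        19.6740
  3        10.00         9.7565        29.2696
  4     1,010.00       977.3463     3,909.3850
  Σ                  1,006.8580     3,968.2468
Price P = Σ PV = 1,006.8580.
Macaulay duration = Σ(t·PV) / P = 3,968.2468 / 1,006.8580 = 3.94122 half-year periods.
In years: 3.94122 / 2 = 1.97061 years.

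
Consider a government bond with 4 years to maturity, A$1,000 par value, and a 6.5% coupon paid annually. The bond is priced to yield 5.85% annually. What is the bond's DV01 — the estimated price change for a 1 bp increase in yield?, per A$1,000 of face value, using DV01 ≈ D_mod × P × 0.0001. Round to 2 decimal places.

A$0.35

Periodic yield y = 0.0585.
  t   CF        PV=CF/(1+0.0585)^t    t·PV
  1        65.00        61.4077        61.4077
  2        65.00        58.0138       116.0277
  3        65.00        54.8076       164.4228
  4     1,065.00       848.3717     3,393.4867
  Σ                  1,022.6008     3,735.3448
P = 1,022.6008; D_Mac = 3.65279 yrs; D_mod = 3.45091 yrs.
DV01 ≈ 3.45091 × 1,022.6008 × 0.0001 = 0.352890.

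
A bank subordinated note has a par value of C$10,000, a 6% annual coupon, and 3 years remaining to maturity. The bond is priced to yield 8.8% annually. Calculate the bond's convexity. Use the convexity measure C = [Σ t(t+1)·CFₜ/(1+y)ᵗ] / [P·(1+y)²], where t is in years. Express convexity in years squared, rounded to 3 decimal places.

With y = 0.088:
  t   CF        PV=CF/(1+0.088)^t    t·PV        t(t+1)·PV
  1       600.00       551.4706       551.4706       1,102.9412
  2       600.00       506.8663     1,013.7327       3,041.1981
  3    10,600.00     8,230.3666    24,691.0997      98,764.3990
  Σ                  9,288.7035    26,256.3030     102,908.5383
P = 9,288.7035.
Convexity = Σ t(t+1)·PV / [P·(1+y)²] = 102,908.5383 / (9,288.7035 × 1.183744) = 9.35920.

9.359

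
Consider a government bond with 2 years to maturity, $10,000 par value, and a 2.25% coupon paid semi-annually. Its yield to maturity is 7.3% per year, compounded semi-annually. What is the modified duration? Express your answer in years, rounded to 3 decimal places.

Periodic yield y = 0.0365. First find Macaulay duration:
  t   CF        PV=CF/(1+0.0365)^t    t·PV
  1       112.50       108.5384       108.5384
  2       112.50       104.7162       209.4324
  3       112.50       101.0287       303.0860
  4    10,112.50     8,761.5574    35,046.2295
  Σ                  9,075.8406    35,667.2862
P = 9,075.8406; Macaulay duration = 35,667.2862 / 9,075.8406 = 3.92992 half-year periods = 1.96496 years.
Modified duration = D_Mac / (1 + y) = 1.96496 / 1.0365 = 1.89576 years.

1.896 years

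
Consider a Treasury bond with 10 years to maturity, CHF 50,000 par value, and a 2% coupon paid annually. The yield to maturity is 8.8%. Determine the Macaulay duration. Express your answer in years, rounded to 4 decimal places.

Periodic yield y = 0.088. Discount each cash flow and weight by its year:
  t   CF        PV=CF/(1+0.088)^t    t·PV
  1     1,000.00       919.1176       919.1176
  2     1,000.00       844.7772     1,689.5545
  3     1,000.00       776.4497     2,329.3490
  4     1,000.00       713.6486     2,854.5944
  5     1,000.00       655.9270     3,279.6351
  6     1,000.00       602.8741     3,617.2446
  7     1,000.00       554.1122     3,878.7856
  8     1,000.00       509.2943     4,074.3546
  9     1,000.00       468.1014     4,212.9126
  10   51,000.00    21,942.2532   219,422.5321
  Σ                 27,986.5555   246,278.0802
Price P = Σ PV = 27,986.5555.
Macaulay duration = Σ(t·PV) / P = 246,278.0802 / 27,986.5555 = 8.79987 years.

8.7999 years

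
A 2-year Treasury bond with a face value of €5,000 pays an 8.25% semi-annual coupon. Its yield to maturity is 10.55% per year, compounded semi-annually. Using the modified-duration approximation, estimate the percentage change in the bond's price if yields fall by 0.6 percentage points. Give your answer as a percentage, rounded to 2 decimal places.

Periodic yield y = 0.05275. Modified duration first:
  t   CF        PV=CF/(1+0.05275)^t    t·PV
  1       206.25       195.9155       195.9155
  2       206.25       186.0988       372.1975
  3       206.25       176.7739       530.3218
  4     5,206.25     4,238.6155    16,954.4619
  Σ                  4,797.4036    18,052.8966
P = 4,797.4036; D_Mac = 3.76306 half-year periods = 1.88153 yrs; D_mod = 1.88153/(1+0.05275) = 1.78725 yrs.
ΔP/P ≈ -D_mod · Δy = -1.78725 × (-0.006) = +0.010724 = +1.0724%.

+1.07%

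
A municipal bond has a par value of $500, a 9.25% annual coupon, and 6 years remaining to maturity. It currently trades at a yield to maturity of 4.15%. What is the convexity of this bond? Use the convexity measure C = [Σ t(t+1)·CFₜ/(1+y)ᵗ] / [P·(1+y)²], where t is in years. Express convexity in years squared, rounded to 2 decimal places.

30.19

With y = 0.0415:
  t   CF        PV=CF/(1+0.0415)^t    t·PV        t(t+1)·PV
  1        46.25        44.4071        44.4071          88.8142
  2        46.25        42.6376        85.2753         255.8259
  3        46.25        40.9387       122.8161         491.2642
  4        46.25        39.3074       157.2297         786.1486
  5        46.25        37.7412       188.7059       1,132.2351
  6       546.25       427.9922     2,567.9529      17,975.6703
  Σ                    633.0242     3,166.3869      20,729.9583
P = 633.0242.
Convexity = Σ t(t+1)·PV / [P·(1+y)²] = 20,729.9583 / (633.0242 × 1.084722) = 30.18975.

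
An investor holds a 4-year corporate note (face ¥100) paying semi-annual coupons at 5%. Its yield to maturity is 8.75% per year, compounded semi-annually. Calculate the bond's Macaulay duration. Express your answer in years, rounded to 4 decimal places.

3.6475 years

Periodic yield y = 0.04375. Discount each cash flow and weight by its period:
  t   CF        PV=CF/(1+0.04375)^t    t·PV
  1         2.50         2.3952         2.3952
  2         2.50         2.2948         4.5896
  3         2.50         2.1986         6.5959
  4         2.50         2.1065         8.4259
  5         2.50         2.0182        10.0908
  6         2.50         1.9336        11.6015
  7         2.50         1.8525        12.9677
  8       102.50        72.7699       582.1594
  Σ                     87.5693       638.8260
Price P = Σ PV = 87.5693.
Macaulay duration = Σ(t·PV) / P = 638.8260 / 87.5693 = 7.29509 half-year periods.
In years: 7.29509 / 2 = 3.64754 years.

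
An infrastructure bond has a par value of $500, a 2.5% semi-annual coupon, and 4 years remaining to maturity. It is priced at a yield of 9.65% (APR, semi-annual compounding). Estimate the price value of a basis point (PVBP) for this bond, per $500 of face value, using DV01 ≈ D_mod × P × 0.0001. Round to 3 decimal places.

$0.139

Periodic yield y = 0.04825.
  t   CF        PV=CF/(1+0.04825)^t    t·PV
  1         6.25         5.9623         5.9623
  2         6.25         5.6879        11.3758
  3         6.25         5.4261        16.2782
  4         6.25         5.1763        20.7053
  5         6.25         4.9381        24.6903
  6         6.25         4.7108        28.2645
  7         6.25         4.4939        31.4575
  8       506.25       347.2530     2,778.0244
  Σ                    383.6484     2,916.7582
P = 383.6484; D_Mac = 7.60269 half-year periods = 3.80134 yrs; D_mod = 3.62637 yrs.
DV01 ≈ 3.62637 × 383.6484 × 0.0001 = 0.139125.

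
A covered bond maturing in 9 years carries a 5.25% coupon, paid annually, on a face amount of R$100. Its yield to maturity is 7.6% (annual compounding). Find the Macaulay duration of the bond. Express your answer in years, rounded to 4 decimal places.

7.2419 years

Periodic yield y = 0.076. Discount each cash flow and weight by its year:
  t   CF        PV=CF/(1+0.076)^t    t·PV
  1         5.25         4.8792         4.8792
  2         5.25         4.5346         9.0691
  3         5.25         4.2143        12.6428
  4         5.25         3.9166        15.6664
  5         5.25         3.6400        18.1999
  6         5.25         3.3829        20.2972
  7         5.25         3.1439        22.0075
  8         5.25         2.9219        23.3750
  9       105.25        54.4392       489.9527
  Σ                     85.0725       616.0899
Price P = Σ PV = 85.0725.
Macaulay duration = Σ(t·PV) / P = 616.0899 / 85.0725 = 7.24194 years.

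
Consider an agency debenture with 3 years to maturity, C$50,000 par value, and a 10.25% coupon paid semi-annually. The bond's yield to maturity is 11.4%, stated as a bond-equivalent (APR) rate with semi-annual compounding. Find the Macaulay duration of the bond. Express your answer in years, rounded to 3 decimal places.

Periodic yield y = 0.057. Discount each cash flow and weight by its period:
  t   CF        PV=CF/(1+0.057)^t    t·PV
  1     2,562.50     2,424.3141     2,424.3141
  2     2,562.50     2,293.5800     4,587.1601
  3     2,562.50     2,169.8960     6,509.6879
  4     2,562.50     2,052.8817     8,211.5268
  5     2,562.50     1,942.1776     9,710.8879
  6    52,562.50    37,689.9958   226,139.9749
  Σ                 48,572.8452   257,583.5517
Price P = Σ PV = 48,572.8452.
Macaulay duration = Σ(t·PV) / P = 257,583.5517 / 48,572.8452 = 5.30304 half-year periods.
In years: 5.30304 / 2 = 2.65152 years.

2.652 years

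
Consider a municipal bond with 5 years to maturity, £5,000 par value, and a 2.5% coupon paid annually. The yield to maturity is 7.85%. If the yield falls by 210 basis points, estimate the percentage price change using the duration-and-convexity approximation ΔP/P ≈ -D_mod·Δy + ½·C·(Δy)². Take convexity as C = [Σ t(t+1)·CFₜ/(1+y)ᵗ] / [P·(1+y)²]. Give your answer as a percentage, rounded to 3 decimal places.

+9.729%

With y = 0.0785:
  t   CF        PV=CF/(1+0.0785)^t    t·PV        t(t+1)·PV
  1       125.00       115.9017       115.9017         231.8034
  2       125.00       107.4657       214.9313         644.7940
  3       125.00        99.6436       298.9309       1,195.7236
  4       125.00        92.3909       369.5638       1,847.8189
  5     5,125.00     3,512.3123    17,561.5614     105,369.3685
  Σ                  3,927.7142    18,560.8891     109,289.5085
P = 3,927.7142; D_Mac = 4.72562 yrs; D_mod = 4.38166 yrs; C = 23.92204.
Duration effect: -4.38166 × (-0.021) = +0.092015
Convexity effect: 0.5 × 23.92204 × (-0.021)² = +0.0052748
ΔP/P ≈ +0.092015 + 0.0052748 = +0.097290 = +9.7290%.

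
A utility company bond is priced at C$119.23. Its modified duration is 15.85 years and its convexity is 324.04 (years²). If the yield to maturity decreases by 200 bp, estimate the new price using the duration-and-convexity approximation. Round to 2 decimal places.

Duration effect: -D_mod·Δy = -15.85 × (-0.02) = +0.317000
Convexity effect: ½·C·(Δy)² = 0.5 × 324.04 × (-0.02)² = +0.0648080
ΔP/P ≈ +0.317000 + 0.0648080 = +0.381808
New price ≈ 119.23 × (1 + 0.381808) = 164.75296784.

C$164.75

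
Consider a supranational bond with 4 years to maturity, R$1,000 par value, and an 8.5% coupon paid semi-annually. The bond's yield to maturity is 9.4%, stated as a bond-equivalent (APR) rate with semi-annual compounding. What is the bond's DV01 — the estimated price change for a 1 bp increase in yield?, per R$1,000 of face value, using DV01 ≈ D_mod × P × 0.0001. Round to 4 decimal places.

R$0.3211

Periodic yield y = 0.047.
  t   CF        PV=CF/(1+0.047)^t    t·PV
  1        42.50        40.5922        40.5922
  2        42.50        38.7700        77.5400
  3        42.50        37.0296       111.0888
  4        42.50        35.3673       141.4693
  5        42.50        33.7797       168.8984
  6        42.50        32.2633       193.5798
  7        42.50        30.8150       215.7050
  8     1,042.50       721.9425     5,775.5400
  Σ                    970.5595     6,724.4134
P = 970.5595; D_Mac = 6.92839 half-year periods = 3.46419 yrs; D_mod = 3.30869 yrs.
DV01 ≈ 3.30869 × 970.5595 × 0.0001 = 0.321128.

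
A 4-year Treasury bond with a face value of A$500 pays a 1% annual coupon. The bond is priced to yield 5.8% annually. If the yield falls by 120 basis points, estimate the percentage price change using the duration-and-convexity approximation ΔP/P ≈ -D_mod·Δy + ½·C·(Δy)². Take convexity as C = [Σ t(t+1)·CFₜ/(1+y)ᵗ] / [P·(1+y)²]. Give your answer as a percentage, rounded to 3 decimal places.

+4.588%

With y = 0.058:
  t   CF        PV=CF/(1+0.058)^t    t·PV        t(t+1)·PV
  1         5.00         4.7259         4.7259           9.4518
  2         5.00         4.4668         8.9336          26.8009
  3         5.00         4.2219        12.6658          50.6634
  4       505.00       403.0405     1,612.1621       8,060.8103
  Σ                    416.4552     1,638.4875       8,147.7265
P = 416.4552; D_Mac = 3.93437 yrs; D_mod = 3.71868 yrs; C = 17.47821.
Duration effect: -3.71868 × (-0.012) = +0.044624
Convexity effect: 0.5 × 17.47821 × (-0.012)² = +0.0012584
ΔP/P ≈ +0.044624 + 0.0012584 = +0.045883 = +4.5883%.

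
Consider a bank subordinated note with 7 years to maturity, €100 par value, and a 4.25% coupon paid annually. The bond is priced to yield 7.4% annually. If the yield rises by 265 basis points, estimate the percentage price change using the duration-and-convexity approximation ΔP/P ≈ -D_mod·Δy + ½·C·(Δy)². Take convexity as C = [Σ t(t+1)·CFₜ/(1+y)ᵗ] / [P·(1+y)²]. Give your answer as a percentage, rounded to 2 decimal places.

With y = 0.074:
  t   CF        PV=CF/(1+0.074)^t    t·PV        t(t+1)·PV
  1         4.25         3.9572         3.9572           7.9143
  2         4.25         3.6845         7.3690          22.1071
  3         4.25         3.4306        10.2919          41.1678
  4         4.25         3.1943        12.7771          63.8854
  5         4.25         2.9742        14.8709          89.2255
  6         4.25         2.7693        16.6155         116.3088
  7       104.25        63.2479       442.7353       3,541.8823
  Σ                     83.2579       508.6170       3,882.4911
P = 83.2579; D_Mac = 6.10893 yrs; D_mod = 5.68802 yrs; C = 40.42744.
Duration effect: -5.68802 × (+0.0265) = -0.150732
Convexity effect: 0.5 × 40.42744 × (0.0265)² = +0.0141951
ΔP/P ≈ -0.150732 + 0.0141951 = -0.136537 = -13.6537%.

-13.65%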